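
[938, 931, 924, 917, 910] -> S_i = 938 + -7*i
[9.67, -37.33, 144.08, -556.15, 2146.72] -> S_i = 9.67*(-3.86)^i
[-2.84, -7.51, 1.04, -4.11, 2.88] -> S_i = Random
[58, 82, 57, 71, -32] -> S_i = Random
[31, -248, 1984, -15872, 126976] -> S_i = 31*-8^i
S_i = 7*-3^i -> [7, -21, 63, -189, 567]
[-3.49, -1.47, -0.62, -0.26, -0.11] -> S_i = -3.49*0.42^i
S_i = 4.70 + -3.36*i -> [4.7, 1.34, -2.02, -5.38, -8.74]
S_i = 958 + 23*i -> [958, 981, 1004, 1027, 1050]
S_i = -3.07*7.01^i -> [-3.07, -21.52, -150.86, -1057.53, -7413.28]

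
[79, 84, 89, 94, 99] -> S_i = 79 + 5*i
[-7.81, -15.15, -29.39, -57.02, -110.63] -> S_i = -7.81*1.94^i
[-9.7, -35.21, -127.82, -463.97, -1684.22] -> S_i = -9.70*3.63^i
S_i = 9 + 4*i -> [9, 13, 17, 21, 25]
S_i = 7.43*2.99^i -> [7.43, 22.22, 66.42, 198.61, 593.85]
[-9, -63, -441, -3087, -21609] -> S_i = -9*7^i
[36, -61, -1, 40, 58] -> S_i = Random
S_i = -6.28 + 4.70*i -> [-6.28, -1.58, 3.12, 7.82, 12.52]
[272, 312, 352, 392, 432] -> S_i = 272 + 40*i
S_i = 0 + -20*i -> [0, -20, -40, -60, -80]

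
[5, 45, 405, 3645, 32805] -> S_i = 5*9^i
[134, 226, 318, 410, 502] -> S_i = 134 + 92*i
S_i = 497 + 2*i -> [497, 499, 501, 503, 505]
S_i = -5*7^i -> [-5, -35, -245, -1715, -12005]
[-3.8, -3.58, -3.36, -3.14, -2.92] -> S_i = -3.80 + 0.22*i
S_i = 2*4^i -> [2, 8, 32, 128, 512]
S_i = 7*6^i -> [7, 42, 252, 1512, 9072]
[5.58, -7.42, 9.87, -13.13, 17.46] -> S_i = 5.58*(-1.33)^i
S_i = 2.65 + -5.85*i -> [2.65, -3.2, -9.05, -14.9, -20.75]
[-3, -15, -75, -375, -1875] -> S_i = -3*5^i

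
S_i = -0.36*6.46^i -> [-0.36, -2.33, -15.02, -97.05, -626.95]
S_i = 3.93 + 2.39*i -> [3.93, 6.32, 8.71, 11.1, 13.49]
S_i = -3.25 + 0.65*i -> [-3.25, -2.6, -1.95, -1.3, -0.65]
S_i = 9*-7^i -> [9, -63, 441, -3087, 21609]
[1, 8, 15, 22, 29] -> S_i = 1 + 7*i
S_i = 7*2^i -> [7, 14, 28, 56, 112]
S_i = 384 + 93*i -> [384, 477, 570, 663, 756]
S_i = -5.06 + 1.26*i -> [-5.06, -3.8, -2.54, -1.28, -0.02]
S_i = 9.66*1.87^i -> [9.66, 18.06, 33.78, 63.17, 118.13]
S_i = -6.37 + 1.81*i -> [-6.37, -4.56, -2.75, -0.94, 0.87]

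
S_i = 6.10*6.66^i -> [6.1, 40.63, 270.57, 1801.99, 12001.26]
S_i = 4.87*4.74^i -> [4.87, 23.08, 109.42, 518.64, 2458.34]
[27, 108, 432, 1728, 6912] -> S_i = 27*4^i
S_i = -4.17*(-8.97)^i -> [-4.17, 37.4, -335.52, 3009.63, -26996.4]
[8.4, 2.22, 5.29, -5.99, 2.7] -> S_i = Random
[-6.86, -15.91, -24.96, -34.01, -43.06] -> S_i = -6.86 + -9.05*i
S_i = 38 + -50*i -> [38, -12, -62, -112, -162]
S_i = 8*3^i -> [8, 24, 72, 216, 648]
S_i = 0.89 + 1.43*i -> [0.89, 2.32, 3.75, 5.18, 6.61]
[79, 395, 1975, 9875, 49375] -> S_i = 79*5^i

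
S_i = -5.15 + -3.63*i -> [-5.15, -8.78, -12.41, -16.04, -19.67]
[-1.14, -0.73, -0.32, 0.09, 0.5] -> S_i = -1.14 + 0.41*i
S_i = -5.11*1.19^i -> [-5.11, -6.08, -7.24, -8.61, -10.25]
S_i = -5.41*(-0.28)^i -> [-5.41, 1.51, -0.42, 0.12, -0.03]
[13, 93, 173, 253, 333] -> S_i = 13 + 80*i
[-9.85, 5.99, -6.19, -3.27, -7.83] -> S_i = Random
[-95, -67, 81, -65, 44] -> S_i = Random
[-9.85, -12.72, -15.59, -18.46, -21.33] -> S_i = -9.85 + -2.87*i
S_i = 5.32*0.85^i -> [5.32, 4.52, 3.84, 3.27, 2.78]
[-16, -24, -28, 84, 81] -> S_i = Random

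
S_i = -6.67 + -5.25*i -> [-6.67, -11.92, -17.17, -22.42, -27.67]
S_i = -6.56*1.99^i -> [-6.56, -13.05, -25.98, -51.7, -102.88]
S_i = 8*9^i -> [8, 72, 648, 5832, 52488]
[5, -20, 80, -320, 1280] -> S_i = 5*-4^i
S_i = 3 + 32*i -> [3, 35, 67, 99, 131]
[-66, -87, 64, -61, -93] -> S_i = Random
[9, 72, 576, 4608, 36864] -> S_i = 9*8^i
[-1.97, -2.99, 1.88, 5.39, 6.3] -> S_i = Random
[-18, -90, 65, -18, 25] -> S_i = Random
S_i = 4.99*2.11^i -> [4.99, 10.53, 22.22, 46.88, 98.91]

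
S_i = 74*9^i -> [74, 666, 5994, 53946, 485514]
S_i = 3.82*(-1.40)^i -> [3.82, -5.35, 7.49, -10.48, 14.67]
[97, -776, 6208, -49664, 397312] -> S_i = 97*-8^i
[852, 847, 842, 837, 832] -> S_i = 852 + -5*i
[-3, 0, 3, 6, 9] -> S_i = -3 + 3*i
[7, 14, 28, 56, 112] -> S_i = 7*2^i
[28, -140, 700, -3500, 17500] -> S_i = 28*-5^i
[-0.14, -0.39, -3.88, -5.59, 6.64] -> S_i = Random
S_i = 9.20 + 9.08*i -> [9.2, 18.28, 27.36, 36.44, 45.52]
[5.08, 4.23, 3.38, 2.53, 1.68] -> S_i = 5.08 + -0.85*i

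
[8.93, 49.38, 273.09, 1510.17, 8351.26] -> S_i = 8.93*5.53^i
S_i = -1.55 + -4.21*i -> [-1.55, -5.76, -9.97, -14.18, -18.39]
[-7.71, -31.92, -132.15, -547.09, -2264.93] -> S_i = -7.71*4.14^i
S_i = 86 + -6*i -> [86, 80, 74, 68, 62]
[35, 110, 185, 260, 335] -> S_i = 35 + 75*i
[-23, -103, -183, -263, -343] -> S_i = -23 + -80*i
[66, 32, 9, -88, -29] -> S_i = Random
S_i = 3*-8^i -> [3, -24, 192, -1536, 12288]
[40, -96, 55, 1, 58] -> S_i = Random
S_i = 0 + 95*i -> [0, 95, 190, 285, 380]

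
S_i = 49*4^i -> [49, 196, 784, 3136, 12544]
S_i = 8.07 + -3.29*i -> [8.07, 4.78, 1.49, -1.8, -5.09]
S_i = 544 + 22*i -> [544, 566, 588, 610, 632]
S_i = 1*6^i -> [1, 6, 36, 216, 1296]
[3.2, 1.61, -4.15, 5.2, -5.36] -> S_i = Random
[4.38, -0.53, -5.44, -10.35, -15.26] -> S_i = 4.38 + -4.91*i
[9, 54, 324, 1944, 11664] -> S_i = 9*6^i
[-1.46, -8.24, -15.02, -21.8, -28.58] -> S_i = -1.46 + -6.78*i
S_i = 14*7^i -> [14, 98, 686, 4802, 33614]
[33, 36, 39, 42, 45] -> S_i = 33 + 3*i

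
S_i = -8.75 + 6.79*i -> [-8.75, -1.96, 4.83, 11.62, 18.41]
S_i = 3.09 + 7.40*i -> [3.09, 10.49, 17.89, 25.29, 32.69]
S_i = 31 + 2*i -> [31, 33, 35, 37, 39]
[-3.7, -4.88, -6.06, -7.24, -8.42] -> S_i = -3.70 + -1.18*i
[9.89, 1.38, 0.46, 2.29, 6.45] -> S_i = Random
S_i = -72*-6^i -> [-72, 432, -2592, 15552, -93312]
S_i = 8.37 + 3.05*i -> [8.37, 11.42, 14.47, 17.52, 20.57]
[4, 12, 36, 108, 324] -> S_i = 4*3^i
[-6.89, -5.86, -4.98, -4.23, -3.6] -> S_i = -6.89*0.85^i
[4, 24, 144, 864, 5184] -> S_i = 4*6^i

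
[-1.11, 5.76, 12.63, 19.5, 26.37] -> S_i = -1.11 + 6.87*i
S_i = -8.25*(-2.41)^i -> [-8.25, 19.88, -47.92, 115.48, -278.31]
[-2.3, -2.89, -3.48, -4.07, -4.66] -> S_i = -2.30 + -0.59*i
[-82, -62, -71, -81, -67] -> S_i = Random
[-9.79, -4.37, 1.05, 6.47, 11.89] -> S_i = -9.79 + 5.42*i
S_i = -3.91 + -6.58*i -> [-3.91, -10.49, -17.07, -23.65, -30.23]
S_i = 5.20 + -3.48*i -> [5.2, 1.72, -1.76, -5.24, -8.72]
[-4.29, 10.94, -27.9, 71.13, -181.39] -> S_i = -4.29*(-2.55)^i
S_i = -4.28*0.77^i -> [-4.28, -3.3, -2.54, -1.95, -1.5]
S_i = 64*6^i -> [64, 384, 2304, 13824, 82944]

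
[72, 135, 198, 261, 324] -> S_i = 72 + 63*i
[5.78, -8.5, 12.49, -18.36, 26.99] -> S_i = 5.78*(-1.47)^i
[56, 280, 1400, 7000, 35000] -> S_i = 56*5^i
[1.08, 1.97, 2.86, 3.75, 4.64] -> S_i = 1.08 + 0.89*i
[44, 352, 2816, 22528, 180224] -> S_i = 44*8^i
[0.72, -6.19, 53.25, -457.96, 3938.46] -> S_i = 0.72*(-8.60)^i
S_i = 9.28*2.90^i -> [9.28, 26.91, 78.04, 226.33, 656.36]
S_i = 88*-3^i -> [88, -264, 792, -2376, 7128]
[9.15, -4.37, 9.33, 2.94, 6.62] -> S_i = Random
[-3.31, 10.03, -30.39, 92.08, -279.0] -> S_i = -3.31*(-3.03)^i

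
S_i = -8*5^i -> [-8, -40, -200, -1000, -5000]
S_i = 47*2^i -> [47, 94, 188, 376, 752]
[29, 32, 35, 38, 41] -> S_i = 29 + 3*i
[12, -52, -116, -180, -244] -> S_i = 12 + -64*i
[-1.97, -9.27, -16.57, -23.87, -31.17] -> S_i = -1.97 + -7.30*i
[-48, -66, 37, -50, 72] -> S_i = Random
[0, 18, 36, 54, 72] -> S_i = 0 + 18*i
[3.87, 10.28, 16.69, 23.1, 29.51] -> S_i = 3.87 + 6.41*i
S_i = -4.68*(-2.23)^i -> [-4.68, 10.44, -23.27, 51.9, -115.74]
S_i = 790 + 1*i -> [790, 791, 792, 793, 794]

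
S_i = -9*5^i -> [-9, -45, -225, -1125, -5625]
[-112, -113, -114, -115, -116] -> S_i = -112 + -1*i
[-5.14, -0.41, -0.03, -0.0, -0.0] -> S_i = -5.14*0.08^i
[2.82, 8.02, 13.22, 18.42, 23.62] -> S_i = 2.82 + 5.20*i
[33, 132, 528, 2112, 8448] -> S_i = 33*4^i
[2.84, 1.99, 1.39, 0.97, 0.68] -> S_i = 2.84*0.70^i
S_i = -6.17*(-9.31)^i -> [-6.17, 57.44, -534.79, 4978.91, -46353.64]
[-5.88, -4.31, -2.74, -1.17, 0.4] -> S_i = -5.88 + 1.57*i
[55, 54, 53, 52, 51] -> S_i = 55 + -1*i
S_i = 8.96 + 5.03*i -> [8.96, 13.99, 19.02, 24.05, 29.08]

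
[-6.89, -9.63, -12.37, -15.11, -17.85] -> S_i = -6.89 + -2.74*i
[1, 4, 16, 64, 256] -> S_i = 1*4^i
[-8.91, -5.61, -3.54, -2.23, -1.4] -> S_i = -8.91*0.63^i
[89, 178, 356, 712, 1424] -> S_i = 89*2^i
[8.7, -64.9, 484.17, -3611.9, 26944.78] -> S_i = 8.70*(-7.46)^i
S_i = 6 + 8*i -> [6, 14, 22, 30, 38]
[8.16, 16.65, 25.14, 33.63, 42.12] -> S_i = 8.16 + 8.49*i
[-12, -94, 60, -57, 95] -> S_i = Random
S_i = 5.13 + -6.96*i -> [5.13, -1.83, -8.79, -15.75, -22.71]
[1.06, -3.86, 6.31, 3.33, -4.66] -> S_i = Random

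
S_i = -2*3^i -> [-2, -6, -18, -54, -162]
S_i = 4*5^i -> [4, 20, 100, 500, 2500]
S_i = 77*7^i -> [77, 539, 3773, 26411, 184877]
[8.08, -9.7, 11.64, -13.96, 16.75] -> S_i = 8.08*(-1.20)^i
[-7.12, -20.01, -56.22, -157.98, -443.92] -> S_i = -7.12*2.81^i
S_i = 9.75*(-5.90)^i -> [9.75, -57.53, 339.4, -2002.45, 11814.43]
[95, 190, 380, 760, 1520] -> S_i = 95*2^i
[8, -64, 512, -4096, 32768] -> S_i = 8*-8^i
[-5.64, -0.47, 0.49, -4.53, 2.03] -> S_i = Random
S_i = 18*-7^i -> [18, -126, 882, -6174, 43218]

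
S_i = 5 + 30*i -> [5, 35, 65, 95, 125]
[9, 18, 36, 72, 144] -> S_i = 9*2^i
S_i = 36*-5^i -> [36, -180, 900, -4500, 22500]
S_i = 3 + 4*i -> [3, 7, 11, 15, 19]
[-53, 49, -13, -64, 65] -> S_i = Random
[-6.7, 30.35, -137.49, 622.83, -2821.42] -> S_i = -6.70*(-4.53)^i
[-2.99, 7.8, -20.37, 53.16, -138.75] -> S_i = -2.99*(-2.61)^i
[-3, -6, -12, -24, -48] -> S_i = -3*2^i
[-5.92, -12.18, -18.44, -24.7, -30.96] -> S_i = -5.92 + -6.26*i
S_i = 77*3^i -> [77, 231, 693, 2079, 6237]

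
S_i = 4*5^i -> [4, 20, 100, 500, 2500]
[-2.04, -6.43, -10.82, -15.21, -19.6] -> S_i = -2.04 + -4.39*i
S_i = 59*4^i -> [59, 236, 944, 3776, 15104]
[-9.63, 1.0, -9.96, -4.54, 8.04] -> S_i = Random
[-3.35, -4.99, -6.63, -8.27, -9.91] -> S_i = -3.35 + -1.64*i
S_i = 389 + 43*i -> [389, 432, 475, 518, 561]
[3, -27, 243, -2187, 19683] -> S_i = 3*-9^i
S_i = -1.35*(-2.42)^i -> [-1.35, 3.27, -7.91, 19.13, -46.3]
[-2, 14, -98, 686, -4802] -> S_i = -2*-7^i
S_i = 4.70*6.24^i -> [4.7, 29.33, 183.01, 1141.96, 7125.84]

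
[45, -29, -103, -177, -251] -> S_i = 45 + -74*i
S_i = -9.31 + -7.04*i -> [-9.31, -16.35, -23.39, -30.43, -37.47]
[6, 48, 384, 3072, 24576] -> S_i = 6*8^i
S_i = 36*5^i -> [36, 180, 900, 4500, 22500]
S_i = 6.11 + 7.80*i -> [6.11, 13.91, 21.71, 29.51, 37.31]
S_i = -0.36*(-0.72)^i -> [-0.36, 0.26, -0.19, 0.13, -0.1]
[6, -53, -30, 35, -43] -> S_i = Random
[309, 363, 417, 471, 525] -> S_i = 309 + 54*i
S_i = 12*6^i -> [12, 72, 432, 2592, 15552]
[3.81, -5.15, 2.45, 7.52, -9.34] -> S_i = Random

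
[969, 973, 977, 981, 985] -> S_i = 969 + 4*i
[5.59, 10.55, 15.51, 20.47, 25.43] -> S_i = 5.59 + 4.96*i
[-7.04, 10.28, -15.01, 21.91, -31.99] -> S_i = -7.04*(-1.46)^i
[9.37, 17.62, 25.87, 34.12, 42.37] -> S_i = 9.37 + 8.25*i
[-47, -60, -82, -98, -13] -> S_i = Random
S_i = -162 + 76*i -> [-162, -86, -10, 66, 142]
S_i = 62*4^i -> [62, 248, 992, 3968, 15872]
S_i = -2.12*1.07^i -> [-2.12, -2.27, -2.43, -2.6, -2.78]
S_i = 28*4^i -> [28, 112, 448, 1792, 7168]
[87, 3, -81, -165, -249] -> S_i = 87 + -84*i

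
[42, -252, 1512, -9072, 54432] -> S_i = 42*-6^i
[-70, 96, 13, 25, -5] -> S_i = Random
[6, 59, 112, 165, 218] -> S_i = 6 + 53*i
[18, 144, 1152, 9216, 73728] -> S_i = 18*8^i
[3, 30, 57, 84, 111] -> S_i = 3 + 27*i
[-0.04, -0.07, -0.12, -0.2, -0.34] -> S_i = -0.04*1.71^i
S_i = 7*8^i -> [7, 56, 448, 3584, 28672]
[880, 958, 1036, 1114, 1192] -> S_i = 880 + 78*i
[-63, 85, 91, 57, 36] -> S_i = Random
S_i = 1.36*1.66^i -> [1.36, 2.26, 3.75, 6.22, 10.33]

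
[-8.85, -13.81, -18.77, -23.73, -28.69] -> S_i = -8.85 + -4.96*i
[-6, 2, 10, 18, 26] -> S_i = -6 + 8*i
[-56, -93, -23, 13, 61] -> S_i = Random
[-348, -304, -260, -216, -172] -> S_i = -348 + 44*i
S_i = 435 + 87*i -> [435, 522, 609, 696, 783]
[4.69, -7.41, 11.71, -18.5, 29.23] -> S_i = 4.69*(-1.58)^i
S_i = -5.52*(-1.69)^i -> [-5.52, 9.33, -15.77, 26.64, -45.03]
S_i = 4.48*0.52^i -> [4.48, 2.33, 1.21, 0.63, 0.33]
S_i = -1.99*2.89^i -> [-1.99, -5.75, -16.62, -48.03, -138.82]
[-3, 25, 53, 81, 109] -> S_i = -3 + 28*i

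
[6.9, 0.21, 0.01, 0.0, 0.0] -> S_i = 6.90*0.03^i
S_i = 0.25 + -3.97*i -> [0.25, -3.72, -7.69, -11.66, -15.63]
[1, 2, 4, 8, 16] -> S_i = 1*2^i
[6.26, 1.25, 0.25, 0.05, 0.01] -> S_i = 6.26*0.20^i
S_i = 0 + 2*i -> [0, 2, 4, 6, 8]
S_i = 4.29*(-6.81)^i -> [4.29, -29.21, 198.95, -1354.87, 9226.69]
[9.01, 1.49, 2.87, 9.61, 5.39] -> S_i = Random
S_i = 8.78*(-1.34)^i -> [8.78, -11.77, 15.77, -21.13, 28.31]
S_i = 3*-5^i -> [3, -15, 75, -375, 1875]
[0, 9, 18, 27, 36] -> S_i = 0 + 9*i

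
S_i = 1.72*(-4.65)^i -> [1.72, -8.0, 37.19, -172.94, 804.16]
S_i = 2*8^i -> [2, 16, 128, 1024, 8192]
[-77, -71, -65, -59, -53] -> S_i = -77 + 6*i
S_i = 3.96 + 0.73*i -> [3.96, 4.69, 5.42, 6.15, 6.88]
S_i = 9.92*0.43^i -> [9.92, 4.27, 1.83, 0.79, 0.34]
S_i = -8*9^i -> [-8, -72, -648, -5832, -52488]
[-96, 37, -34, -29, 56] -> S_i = Random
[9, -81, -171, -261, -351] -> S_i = 9 + -90*i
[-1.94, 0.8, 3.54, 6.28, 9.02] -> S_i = -1.94 + 2.74*i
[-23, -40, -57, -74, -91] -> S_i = -23 + -17*i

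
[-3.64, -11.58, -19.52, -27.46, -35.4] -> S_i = -3.64 + -7.94*i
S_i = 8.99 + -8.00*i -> [8.99, 0.99, -7.01, -15.01, -23.01]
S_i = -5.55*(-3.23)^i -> [-5.55, 17.93, -57.9, 187.03, -604.09]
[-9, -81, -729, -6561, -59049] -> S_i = -9*9^i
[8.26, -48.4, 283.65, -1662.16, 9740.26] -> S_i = 8.26*(-5.86)^i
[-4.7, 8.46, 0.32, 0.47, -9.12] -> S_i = Random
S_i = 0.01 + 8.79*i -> [0.01, 8.8, 17.59, 26.38, 35.17]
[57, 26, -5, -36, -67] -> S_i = 57 + -31*i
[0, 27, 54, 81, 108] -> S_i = 0 + 27*i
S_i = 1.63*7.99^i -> [1.63, 13.02, 104.06, 831.43, 6643.16]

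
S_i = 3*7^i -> [3, 21, 147, 1029, 7203]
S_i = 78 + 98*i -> [78, 176, 274, 372, 470]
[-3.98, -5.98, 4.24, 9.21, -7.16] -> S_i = Random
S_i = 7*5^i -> [7, 35, 175, 875, 4375]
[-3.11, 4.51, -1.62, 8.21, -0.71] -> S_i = Random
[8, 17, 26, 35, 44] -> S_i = 8 + 9*i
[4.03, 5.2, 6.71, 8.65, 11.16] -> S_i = 4.03*1.29^i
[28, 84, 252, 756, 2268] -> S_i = 28*3^i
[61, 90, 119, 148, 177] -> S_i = 61 + 29*i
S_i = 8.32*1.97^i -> [8.32, 16.39, 32.29, 63.61, 125.31]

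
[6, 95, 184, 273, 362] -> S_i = 6 + 89*i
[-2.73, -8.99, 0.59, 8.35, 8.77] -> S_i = Random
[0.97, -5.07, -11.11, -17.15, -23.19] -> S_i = 0.97 + -6.04*i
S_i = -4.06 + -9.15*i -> [-4.06, -13.21, -22.36, -31.51, -40.66]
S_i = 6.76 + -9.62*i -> [6.76, -2.86, -12.48, -22.1, -31.72]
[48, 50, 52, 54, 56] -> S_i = 48 + 2*i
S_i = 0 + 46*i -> [0, 46, 92, 138, 184]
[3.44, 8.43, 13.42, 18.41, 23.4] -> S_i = 3.44 + 4.99*i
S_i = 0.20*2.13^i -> [0.2, 0.43, 0.91, 1.93, 4.12]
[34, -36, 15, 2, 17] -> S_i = Random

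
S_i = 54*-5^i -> [54, -270, 1350, -6750, 33750]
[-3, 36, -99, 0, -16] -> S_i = Random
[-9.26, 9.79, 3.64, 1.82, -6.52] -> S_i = Random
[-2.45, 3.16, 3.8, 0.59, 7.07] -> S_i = Random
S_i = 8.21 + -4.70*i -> [8.21, 3.51, -1.19, -5.89, -10.59]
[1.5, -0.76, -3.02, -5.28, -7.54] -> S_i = 1.50 + -2.26*i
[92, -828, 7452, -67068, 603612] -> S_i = 92*-9^i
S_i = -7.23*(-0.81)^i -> [-7.23, 5.86, -4.74, 3.84, -3.11]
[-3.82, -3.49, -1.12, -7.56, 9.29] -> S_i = Random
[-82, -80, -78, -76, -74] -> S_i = -82 + 2*i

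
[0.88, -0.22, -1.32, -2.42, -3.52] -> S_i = 0.88 + -1.10*i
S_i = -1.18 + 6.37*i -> [-1.18, 5.19, 11.56, 17.93, 24.3]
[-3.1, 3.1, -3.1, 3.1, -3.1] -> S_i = -3.10*(-1.00)^i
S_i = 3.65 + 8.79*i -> [3.65, 12.44, 21.23, 30.02, 38.81]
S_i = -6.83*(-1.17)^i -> [-6.83, 7.99, -9.35, 10.94, -12.8]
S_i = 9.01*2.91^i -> [9.01, 26.22, 76.3, 222.03, 646.1]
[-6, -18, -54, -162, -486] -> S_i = -6*3^i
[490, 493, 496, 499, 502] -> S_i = 490 + 3*i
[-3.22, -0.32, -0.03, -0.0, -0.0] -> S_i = -3.22*0.10^i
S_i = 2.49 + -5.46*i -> [2.49, -2.97, -8.43, -13.89, -19.35]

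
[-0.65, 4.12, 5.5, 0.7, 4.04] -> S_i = Random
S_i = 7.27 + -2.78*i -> [7.27, 4.49, 1.71, -1.07, -3.85]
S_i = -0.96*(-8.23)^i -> [-0.96, 7.9, -65.02, 535.14, -4404.24]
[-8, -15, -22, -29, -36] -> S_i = -8 + -7*i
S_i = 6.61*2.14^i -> [6.61, 14.15, 30.27, 64.78, 138.63]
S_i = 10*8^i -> [10, 80, 640, 5120, 40960]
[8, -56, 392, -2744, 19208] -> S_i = 8*-7^i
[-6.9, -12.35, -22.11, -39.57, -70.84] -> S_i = -6.90*1.79^i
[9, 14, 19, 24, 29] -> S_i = 9 + 5*i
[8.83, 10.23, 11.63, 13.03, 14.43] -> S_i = 8.83 + 1.40*i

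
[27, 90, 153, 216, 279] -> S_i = 27 + 63*i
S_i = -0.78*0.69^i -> [-0.78, -0.54, -0.37, -0.26, -0.18]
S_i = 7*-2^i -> [7, -14, 28, -56, 112]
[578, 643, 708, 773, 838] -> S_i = 578 + 65*i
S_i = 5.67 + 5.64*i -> [5.67, 11.31, 16.95, 22.59, 28.23]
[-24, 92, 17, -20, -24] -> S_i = Random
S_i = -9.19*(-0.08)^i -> [-9.19, 0.74, -0.06, 0.0, -0.0]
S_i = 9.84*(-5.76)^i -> [9.84, -56.68, 326.47, -1880.45, 10831.41]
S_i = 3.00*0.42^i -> [3.0, 1.26, 0.53, 0.22, 0.09]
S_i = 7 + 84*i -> [7, 91, 175, 259, 343]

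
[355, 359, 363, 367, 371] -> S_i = 355 + 4*i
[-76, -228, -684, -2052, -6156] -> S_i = -76*3^i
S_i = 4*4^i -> [4, 16, 64, 256, 1024]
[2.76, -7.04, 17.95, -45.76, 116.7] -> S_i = 2.76*(-2.55)^i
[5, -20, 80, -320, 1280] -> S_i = 5*-4^i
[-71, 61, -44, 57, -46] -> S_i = Random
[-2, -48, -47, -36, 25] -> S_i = Random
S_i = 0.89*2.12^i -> [0.89, 1.89, 4.0, 8.48, 17.98]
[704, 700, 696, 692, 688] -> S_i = 704 + -4*i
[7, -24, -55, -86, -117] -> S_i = 7 + -31*i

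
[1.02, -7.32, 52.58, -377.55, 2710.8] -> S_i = 1.02*(-7.18)^i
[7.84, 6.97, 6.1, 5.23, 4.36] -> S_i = 7.84 + -0.87*i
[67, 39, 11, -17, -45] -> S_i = 67 + -28*i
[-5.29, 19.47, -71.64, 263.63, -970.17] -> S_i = -5.29*(-3.68)^i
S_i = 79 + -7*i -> [79, 72, 65, 58, 51]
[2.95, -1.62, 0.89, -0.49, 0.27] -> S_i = 2.95*(-0.55)^i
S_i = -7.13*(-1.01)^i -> [-7.13, 7.2, -7.27, 7.35, -7.42]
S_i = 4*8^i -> [4, 32, 256, 2048, 16384]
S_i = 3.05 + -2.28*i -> [3.05, 0.77, -1.51, -3.79, -6.07]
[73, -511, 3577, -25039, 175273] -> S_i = 73*-7^i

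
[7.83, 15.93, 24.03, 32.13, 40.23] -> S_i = 7.83 + 8.10*i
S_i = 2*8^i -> [2, 16, 128, 1024, 8192]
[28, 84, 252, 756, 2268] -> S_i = 28*3^i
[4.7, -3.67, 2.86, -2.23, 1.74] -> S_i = 4.70*(-0.78)^i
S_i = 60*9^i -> [60, 540, 4860, 43740, 393660]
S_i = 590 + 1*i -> [590, 591, 592, 593, 594]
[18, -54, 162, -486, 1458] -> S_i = 18*-3^i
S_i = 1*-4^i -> [1, -4, 16, -64, 256]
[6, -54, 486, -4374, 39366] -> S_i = 6*-9^i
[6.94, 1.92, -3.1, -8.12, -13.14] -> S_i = 6.94 + -5.02*i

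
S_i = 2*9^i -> [2, 18, 162, 1458, 13122]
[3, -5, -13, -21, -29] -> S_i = 3 + -8*i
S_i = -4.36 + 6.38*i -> [-4.36, 2.02, 8.4, 14.78, 21.16]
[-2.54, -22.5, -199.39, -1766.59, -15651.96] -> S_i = -2.54*8.86^i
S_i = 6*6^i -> [6, 36, 216, 1296, 7776]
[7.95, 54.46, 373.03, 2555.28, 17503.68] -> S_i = 7.95*6.85^i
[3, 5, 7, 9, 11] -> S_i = 3 + 2*i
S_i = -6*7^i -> [-6, -42, -294, -2058, -14406]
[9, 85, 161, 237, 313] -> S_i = 9 + 76*i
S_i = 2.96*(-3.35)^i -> [2.96, -9.92, 33.22, -111.28, 372.8]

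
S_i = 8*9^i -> [8, 72, 648, 5832, 52488]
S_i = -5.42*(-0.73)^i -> [-5.42, 3.96, -2.89, 2.11, -1.54]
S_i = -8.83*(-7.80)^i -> [-8.83, 68.87, -537.22, 4190.29, -32684.29]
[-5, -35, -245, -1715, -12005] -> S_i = -5*7^i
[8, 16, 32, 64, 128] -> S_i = 8*2^i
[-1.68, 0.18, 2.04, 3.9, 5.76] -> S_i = -1.68 + 1.86*i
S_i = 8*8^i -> [8, 64, 512, 4096, 32768]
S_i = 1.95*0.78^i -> [1.95, 1.52, 1.19, 0.93, 0.72]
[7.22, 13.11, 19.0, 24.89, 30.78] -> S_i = 7.22 + 5.89*i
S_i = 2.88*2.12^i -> [2.88, 6.11, 12.94, 27.44, 58.17]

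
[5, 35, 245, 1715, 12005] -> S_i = 5*7^i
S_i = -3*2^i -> [-3, -6, -12, -24, -48]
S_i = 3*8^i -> [3, 24, 192, 1536, 12288]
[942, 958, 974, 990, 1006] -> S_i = 942 + 16*i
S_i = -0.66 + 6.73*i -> [-0.66, 6.07, 12.8, 19.53, 26.26]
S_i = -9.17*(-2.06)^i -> [-9.17, 18.89, -38.91, 80.16, -165.13]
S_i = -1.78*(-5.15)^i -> [-1.78, 9.17, -47.21, 243.13, -1252.13]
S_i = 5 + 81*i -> [5, 86, 167, 248, 329]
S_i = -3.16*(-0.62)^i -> [-3.16, 1.96, -1.21, 0.75, -0.47]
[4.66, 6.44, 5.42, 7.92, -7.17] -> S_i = Random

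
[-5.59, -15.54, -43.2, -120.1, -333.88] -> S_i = -5.59*2.78^i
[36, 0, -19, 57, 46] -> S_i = Random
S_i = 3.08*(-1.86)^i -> [3.08, -5.73, 10.66, -19.82, 36.86]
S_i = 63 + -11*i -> [63, 52, 41, 30, 19]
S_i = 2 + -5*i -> [2, -3, -8, -13, -18]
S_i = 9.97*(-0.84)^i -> [9.97, -8.37, 7.03, -5.91, 4.96]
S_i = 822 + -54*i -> [822, 768, 714, 660, 606]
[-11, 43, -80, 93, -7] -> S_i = Random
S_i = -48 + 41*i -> [-48, -7, 34, 75, 116]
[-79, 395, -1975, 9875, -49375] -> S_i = -79*-5^i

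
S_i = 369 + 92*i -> [369, 461, 553, 645, 737]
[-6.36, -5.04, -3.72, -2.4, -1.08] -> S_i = -6.36 + 1.32*i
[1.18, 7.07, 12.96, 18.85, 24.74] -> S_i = 1.18 + 5.89*i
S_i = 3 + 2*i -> [3, 5, 7, 9, 11]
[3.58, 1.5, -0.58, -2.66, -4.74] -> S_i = 3.58 + -2.08*i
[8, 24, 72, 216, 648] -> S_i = 8*3^i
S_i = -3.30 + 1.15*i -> [-3.3, -2.15, -1.0, 0.15, 1.3]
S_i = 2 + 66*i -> [2, 68, 134, 200, 266]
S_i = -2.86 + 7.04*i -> [-2.86, 4.18, 11.22, 18.26, 25.3]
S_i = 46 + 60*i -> [46, 106, 166, 226, 286]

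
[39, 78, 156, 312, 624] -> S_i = 39*2^i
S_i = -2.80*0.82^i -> [-2.8, -2.3, -1.88, -1.54, -1.27]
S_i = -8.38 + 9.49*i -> [-8.38, 1.11, 10.6, 20.09, 29.58]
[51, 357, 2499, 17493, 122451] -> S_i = 51*7^i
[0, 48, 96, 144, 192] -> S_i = 0 + 48*i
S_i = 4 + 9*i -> [4, 13, 22, 31, 40]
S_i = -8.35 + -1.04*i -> [-8.35, -9.39, -10.43, -11.47, -12.51]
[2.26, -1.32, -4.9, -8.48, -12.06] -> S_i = 2.26 + -3.58*i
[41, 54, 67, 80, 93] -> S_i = 41 + 13*i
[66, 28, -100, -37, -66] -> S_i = Random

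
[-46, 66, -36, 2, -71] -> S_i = Random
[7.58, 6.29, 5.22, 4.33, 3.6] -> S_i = 7.58*0.83^i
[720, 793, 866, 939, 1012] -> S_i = 720 + 73*i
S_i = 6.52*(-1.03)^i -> [6.52, -6.72, 6.92, -7.12, 7.34]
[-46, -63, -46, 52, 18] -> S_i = Random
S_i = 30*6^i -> [30, 180, 1080, 6480, 38880]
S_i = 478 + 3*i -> [478, 481, 484, 487, 490]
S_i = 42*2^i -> [42, 84, 168, 336, 672]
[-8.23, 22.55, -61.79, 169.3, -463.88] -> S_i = -8.23*(-2.74)^i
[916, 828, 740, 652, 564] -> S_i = 916 + -88*i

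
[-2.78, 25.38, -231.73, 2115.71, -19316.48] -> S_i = -2.78*(-9.13)^i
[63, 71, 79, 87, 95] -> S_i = 63 + 8*i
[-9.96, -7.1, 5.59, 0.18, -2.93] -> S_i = Random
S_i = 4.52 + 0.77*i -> [4.52, 5.29, 6.06, 6.83, 7.6]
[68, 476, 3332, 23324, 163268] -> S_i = 68*7^i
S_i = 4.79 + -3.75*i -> [4.79, 1.04, -2.71, -6.46, -10.21]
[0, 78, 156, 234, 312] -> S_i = 0 + 78*i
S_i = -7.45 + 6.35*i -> [-7.45, -1.1, 5.25, 11.6, 17.95]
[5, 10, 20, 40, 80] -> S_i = 5*2^i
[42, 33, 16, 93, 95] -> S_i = Random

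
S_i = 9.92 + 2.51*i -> [9.92, 12.43, 14.94, 17.45, 19.96]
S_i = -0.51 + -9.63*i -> [-0.51, -10.14, -19.77, -29.4, -39.03]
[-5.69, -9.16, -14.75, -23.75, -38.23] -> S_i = -5.69*1.61^i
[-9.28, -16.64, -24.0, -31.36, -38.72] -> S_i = -9.28 + -7.36*i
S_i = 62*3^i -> [62, 186, 558, 1674, 5022]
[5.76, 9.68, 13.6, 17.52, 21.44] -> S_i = 5.76 + 3.92*i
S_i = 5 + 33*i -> [5, 38, 71, 104, 137]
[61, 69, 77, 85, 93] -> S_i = 61 + 8*i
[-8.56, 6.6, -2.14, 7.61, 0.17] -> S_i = Random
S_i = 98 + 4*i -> [98, 102, 106, 110, 114]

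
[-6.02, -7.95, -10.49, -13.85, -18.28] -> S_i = -6.02*1.32^i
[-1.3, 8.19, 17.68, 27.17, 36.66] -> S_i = -1.30 + 9.49*i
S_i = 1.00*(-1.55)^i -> [1.0, -1.55, 2.4, -3.72, 5.77]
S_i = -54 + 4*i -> [-54, -50, -46, -42, -38]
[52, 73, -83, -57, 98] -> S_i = Random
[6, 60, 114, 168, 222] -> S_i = 6 + 54*i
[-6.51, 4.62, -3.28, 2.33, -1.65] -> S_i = -6.51*(-0.71)^i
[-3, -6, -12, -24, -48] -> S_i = -3*2^i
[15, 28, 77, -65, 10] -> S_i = Random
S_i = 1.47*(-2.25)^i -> [1.47, -3.31, 7.44, -16.74, 37.67]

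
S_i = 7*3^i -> [7, 21, 63, 189, 567]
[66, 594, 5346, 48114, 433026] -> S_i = 66*9^i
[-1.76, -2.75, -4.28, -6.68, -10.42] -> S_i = -1.76*1.56^i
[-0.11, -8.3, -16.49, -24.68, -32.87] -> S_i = -0.11 + -8.19*i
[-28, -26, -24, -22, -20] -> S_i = -28 + 2*i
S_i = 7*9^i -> [7, 63, 567, 5103, 45927]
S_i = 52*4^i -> [52, 208, 832, 3328, 13312]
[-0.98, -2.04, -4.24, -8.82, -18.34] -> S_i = -0.98*2.08^i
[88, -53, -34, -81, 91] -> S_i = Random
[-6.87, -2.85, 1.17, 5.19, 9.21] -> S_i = -6.87 + 4.02*i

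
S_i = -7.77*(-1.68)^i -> [-7.77, 13.05, -21.93, 36.84, -61.9]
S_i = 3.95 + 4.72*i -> [3.95, 8.67, 13.39, 18.11, 22.83]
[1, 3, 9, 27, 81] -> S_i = 1*3^i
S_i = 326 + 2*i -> [326, 328, 330, 332, 334]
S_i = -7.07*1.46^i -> [-7.07, -10.32, -15.07, -22.0, -32.12]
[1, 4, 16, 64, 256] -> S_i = 1*4^i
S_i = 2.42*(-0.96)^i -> [2.42, -2.32, 2.23, -2.14, 2.06]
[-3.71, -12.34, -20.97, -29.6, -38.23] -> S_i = -3.71 + -8.63*i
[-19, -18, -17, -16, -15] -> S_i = -19 + 1*i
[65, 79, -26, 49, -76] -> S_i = Random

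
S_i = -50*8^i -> [-50, -400, -3200, -25600, -204800]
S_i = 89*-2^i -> [89, -178, 356, -712, 1424]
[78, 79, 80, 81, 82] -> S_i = 78 + 1*i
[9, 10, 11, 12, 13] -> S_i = 9 + 1*i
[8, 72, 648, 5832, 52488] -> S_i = 8*9^i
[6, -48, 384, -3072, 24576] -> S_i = 6*-8^i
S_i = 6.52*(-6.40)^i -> [6.52, -41.73, 267.06, -1709.18, 10938.74]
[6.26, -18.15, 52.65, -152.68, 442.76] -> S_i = 6.26*(-2.90)^i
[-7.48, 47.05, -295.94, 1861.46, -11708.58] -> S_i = -7.48*(-6.29)^i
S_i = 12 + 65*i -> [12, 77, 142, 207, 272]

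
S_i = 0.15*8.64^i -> [0.15, 1.3, 11.2, 96.75, 835.88]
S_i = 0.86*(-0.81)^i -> [0.86, -0.7, 0.56, -0.46, 0.37]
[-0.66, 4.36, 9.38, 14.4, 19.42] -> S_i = -0.66 + 5.02*i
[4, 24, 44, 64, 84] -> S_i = 4 + 20*i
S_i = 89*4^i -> [89, 356, 1424, 5696, 22784]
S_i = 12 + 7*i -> [12, 19, 26, 33, 40]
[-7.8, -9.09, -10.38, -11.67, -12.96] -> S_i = -7.80 + -1.29*i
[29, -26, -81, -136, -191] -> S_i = 29 + -55*i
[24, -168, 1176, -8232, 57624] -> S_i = 24*-7^i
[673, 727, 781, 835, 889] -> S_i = 673 + 54*i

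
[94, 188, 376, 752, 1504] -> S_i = 94*2^i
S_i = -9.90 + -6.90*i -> [-9.9, -16.8, -23.7, -30.6, -37.5]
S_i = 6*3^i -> [6, 18, 54, 162, 486]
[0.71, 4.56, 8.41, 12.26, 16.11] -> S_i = 0.71 + 3.85*i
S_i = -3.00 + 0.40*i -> [-3.0, -2.6, -2.2, -1.8, -1.4]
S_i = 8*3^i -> [8, 24, 72, 216, 648]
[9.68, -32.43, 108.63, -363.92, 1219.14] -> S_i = 9.68*(-3.35)^i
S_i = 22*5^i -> [22, 110, 550, 2750, 13750]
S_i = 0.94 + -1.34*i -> [0.94, -0.4, -1.74, -3.08, -4.42]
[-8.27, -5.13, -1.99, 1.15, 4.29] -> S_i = -8.27 + 3.14*i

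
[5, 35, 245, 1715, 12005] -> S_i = 5*7^i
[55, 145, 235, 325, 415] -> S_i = 55 + 90*i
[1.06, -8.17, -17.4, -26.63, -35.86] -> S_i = 1.06 + -9.23*i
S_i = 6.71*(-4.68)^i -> [6.71, -31.4, 146.97, -687.8, 3218.89]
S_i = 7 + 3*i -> [7, 10, 13, 16, 19]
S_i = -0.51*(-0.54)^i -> [-0.51, 0.28, -0.15, 0.08, -0.04]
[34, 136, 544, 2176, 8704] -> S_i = 34*4^i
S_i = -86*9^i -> [-86, -774, -6966, -62694, -564246]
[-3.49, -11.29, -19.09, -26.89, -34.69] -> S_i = -3.49 + -7.80*i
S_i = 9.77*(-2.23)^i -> [9.77, -21.79, 48.59, -108.35, 241.61]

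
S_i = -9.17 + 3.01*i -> [-9.17, -6.16, -3.15, -0.14, 2.87]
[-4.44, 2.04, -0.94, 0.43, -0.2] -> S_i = -4.44*(-0.46)^i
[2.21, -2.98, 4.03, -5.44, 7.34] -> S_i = 2.21*(-1.35)^i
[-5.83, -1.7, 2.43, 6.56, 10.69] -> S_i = -5.83 + 4.13*i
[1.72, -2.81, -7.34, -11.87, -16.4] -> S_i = 1.72 + -4.53*i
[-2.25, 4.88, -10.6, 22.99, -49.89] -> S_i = -2.25*(-2.17)^i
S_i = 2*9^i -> [2, 18, 162, 1458, 13122]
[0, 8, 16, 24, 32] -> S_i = 0 + 8*i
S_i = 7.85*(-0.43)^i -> [7.85, -3.38, 1.45, -0.62, 0.27]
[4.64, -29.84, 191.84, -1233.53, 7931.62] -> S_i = 4.64*(-6.43)^i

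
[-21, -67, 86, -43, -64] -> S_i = Random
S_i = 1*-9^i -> [1, -9, 81, -729, 6561]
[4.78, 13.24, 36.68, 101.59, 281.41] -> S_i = 4.78*2.77^i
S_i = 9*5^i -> [9, 45, 225, 1125, 5625]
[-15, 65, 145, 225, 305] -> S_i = -15 + 80*i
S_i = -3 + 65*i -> [-3, 62, 127, 192, 257]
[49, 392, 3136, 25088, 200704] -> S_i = 49*8^i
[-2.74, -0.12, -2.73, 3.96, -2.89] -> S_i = Random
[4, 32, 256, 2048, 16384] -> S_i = 4*8^i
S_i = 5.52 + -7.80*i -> [5.52, -2.28, -10.08, -17.88, -25.68]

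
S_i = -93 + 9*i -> [-93, -84, -75, -66, -57]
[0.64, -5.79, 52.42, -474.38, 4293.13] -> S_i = 0.64*(-9.05)^i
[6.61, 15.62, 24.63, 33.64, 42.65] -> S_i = 6.61 + 9.01*i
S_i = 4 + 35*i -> [4, 39, 74, 109, 144]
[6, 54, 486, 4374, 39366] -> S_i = 6*9^i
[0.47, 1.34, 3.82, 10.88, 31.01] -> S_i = 0.47*2.85^i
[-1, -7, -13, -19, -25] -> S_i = -1 + -6*i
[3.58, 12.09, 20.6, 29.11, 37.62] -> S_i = 3.58 + 8.51*i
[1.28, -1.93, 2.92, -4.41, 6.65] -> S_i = 1.28*(-1.51)^i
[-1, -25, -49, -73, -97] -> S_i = -1 + -24*i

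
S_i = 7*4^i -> [7, 28, 112, 448, 1792]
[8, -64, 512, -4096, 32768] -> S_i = 8*-8^i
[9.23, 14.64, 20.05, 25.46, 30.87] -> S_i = 9.23 + 5.41*i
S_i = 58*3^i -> [58, 174, 522, 1566, 4698]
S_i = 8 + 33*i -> [8, 41, 74, 107, 140]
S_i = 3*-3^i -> [3, -9, 27, -81, 243]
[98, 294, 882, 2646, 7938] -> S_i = 98*3^i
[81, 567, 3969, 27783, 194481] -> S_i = 81*7^i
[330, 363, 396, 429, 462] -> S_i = 330 + 33*i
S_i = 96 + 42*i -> [96, 138, 180, 222, 264]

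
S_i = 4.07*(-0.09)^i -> [4.07, -0.37, 0.03, -0.0, 0.0]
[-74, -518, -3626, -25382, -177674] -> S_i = -74*7^i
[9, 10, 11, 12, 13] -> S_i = 9 + 1*i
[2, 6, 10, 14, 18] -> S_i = 2 + 4*i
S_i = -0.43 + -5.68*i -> [-0.43, -6.11, -11.79, -17.47, -23.15]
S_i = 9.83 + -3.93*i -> [9.83, 5.9, 1.97, -1.96, -5.89]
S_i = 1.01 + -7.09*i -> [1.01, -6.08, -13.17, -20.26, -27.35]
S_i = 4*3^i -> [4, 12, 36, 108, 324]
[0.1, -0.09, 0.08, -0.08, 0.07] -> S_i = 0.10*(-0.92)^i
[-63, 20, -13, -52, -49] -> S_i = Random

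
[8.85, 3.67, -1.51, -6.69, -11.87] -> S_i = 8.85 + -5.18*i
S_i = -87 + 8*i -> [-87, -79, -71, -63, -55]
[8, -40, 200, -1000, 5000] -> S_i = 8*-5^i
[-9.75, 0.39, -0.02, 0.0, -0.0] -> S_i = -9.75*(-0.04)^i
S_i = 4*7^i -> [4, 28, 196, 1372, 9604]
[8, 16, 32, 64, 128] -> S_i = 8*2^i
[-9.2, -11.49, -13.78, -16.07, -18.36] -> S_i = -9.20 + -2.29*i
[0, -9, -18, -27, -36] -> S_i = 0 + -9*i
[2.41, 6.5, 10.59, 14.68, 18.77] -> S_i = 2.41 + 4.09*i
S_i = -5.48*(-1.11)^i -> [-5.48, 6.08, -6.75, 7.49, -8.32]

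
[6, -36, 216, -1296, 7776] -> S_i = 6*-6^i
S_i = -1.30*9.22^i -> [-1.3, -11.99, -110.51, -1018.91, -9394.36]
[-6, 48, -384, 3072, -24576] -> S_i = -6*-8^i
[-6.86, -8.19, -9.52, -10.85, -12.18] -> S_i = -6.86 + -1.33*i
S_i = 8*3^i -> [8, 24, 72, 216, 648]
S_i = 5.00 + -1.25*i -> [5.0, 3.75, 2.5, 1.25, 0.0]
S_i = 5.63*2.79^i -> [5.63, 15.71, 43.82, 122.27, 341.13]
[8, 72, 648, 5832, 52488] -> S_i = 8*9^i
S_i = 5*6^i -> [5, 30, 180, 1080, 6480]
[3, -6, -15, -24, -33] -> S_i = 3 + -9*i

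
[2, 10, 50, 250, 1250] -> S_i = 2*5^i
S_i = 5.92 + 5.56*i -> [5.92, 11.48, 17.04, 22.6, 28.16]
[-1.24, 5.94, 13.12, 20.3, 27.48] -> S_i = -1.24 + 7.18*i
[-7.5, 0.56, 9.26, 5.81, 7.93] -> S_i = Random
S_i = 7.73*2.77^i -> [7.73, 21.41, 59.31, 164.29, 455.09]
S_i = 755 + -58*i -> [755, 697, 639, 581, 523]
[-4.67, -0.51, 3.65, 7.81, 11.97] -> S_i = -4.67 + 4.16*i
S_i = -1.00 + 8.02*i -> [-1.0, 7.02, 15.04, 23.06, 31.08]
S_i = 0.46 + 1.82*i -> [0.46, 2.28, 4.1, 5.92, 7.74]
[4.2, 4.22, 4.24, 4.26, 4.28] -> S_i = 4.20 + 0.02*i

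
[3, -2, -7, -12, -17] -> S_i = 3 + -5*i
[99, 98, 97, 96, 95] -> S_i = 99 + -1*i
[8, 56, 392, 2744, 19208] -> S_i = 8*7^i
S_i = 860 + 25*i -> [860, 885, 910, 935, 960]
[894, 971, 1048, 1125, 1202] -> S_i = 894 + 77*i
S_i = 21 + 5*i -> [21, 26, 31, 36, 41]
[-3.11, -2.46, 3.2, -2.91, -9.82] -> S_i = Random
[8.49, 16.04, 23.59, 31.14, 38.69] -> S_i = 8.49 + 7.55*i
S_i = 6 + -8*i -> [6, -2, -10, -18, -26]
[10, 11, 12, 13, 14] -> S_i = 10 + 1*i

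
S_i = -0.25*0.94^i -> [-0.25, -0.24, -0.22, -0.21, -0.2]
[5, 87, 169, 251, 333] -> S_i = 5 + 82*i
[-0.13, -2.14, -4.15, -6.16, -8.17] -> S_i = -0.13 + -2.01*i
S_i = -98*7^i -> [-98, -686, -4802, -33614, -235298]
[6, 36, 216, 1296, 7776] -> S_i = 6*6^i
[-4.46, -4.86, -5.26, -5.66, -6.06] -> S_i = -4.46 + -0.40*i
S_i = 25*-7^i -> [25, -175, 1225, -8575, 60025]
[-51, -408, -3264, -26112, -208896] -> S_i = -51*8^i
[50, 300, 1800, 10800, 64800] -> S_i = 50*6^i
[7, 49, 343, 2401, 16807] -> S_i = 7*7^i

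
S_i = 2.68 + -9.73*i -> [2.68, -7.05, -16.78, -26.51, -36.24]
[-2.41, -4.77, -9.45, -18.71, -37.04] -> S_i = -2.41*1.98^i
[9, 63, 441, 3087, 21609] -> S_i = 9*7^i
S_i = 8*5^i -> [8, 40, 200, 1000, 5000]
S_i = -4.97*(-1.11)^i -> [-4.97, 5.52, -6.12, 6.8, -7.54]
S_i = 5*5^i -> [5, 25, 125, 625, 3125]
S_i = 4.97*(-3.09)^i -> [4.97, -15.36, 47.45, -146.63, 453.1]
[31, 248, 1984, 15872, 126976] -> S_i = 31*8^i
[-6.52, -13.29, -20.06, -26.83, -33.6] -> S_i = -6.52 + -6.77*i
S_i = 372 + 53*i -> [372, 425, 478, 531, 584]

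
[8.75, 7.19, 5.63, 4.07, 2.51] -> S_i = 8.75 + -1.56*i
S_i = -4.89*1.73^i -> [-4.89, -8.46, -14.64, -25.32, -43.8]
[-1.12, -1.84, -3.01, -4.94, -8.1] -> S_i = -1.12*1.64^i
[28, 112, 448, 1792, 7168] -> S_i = 28*4^i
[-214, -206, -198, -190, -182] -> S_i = -214 + 8*i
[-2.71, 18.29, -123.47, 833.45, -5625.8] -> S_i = -2.71*(-6.75)^i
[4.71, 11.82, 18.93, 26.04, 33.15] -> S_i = 4.71 + 7.11*i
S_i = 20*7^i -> [20, 140, 980, 6860, 48020]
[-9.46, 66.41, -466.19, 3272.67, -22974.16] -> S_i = -9.46*(-7.02)^i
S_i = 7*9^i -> [7, 63, 567, 5103, 45927]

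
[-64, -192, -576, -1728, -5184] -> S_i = -64*3^i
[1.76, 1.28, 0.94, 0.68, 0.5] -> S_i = 1.76*0.73^i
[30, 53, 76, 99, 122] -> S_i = 30 + 23*i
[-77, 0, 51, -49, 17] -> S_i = Random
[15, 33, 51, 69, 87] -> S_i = 15 + 18*i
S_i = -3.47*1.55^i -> [-3.47, -5.38, -8.34, -12.92, -20.03]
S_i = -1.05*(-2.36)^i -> [-1.05, 2.48, -5.85, 13.8, -32.57]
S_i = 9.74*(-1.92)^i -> [9.74, -18.7, 35.91, -68.94, 132.36]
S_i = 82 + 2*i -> [82, 84, 86, 88, 90]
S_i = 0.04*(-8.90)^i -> [0.04, -0.36, 3.17, -28.2, 250.97]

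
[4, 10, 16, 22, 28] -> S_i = 4 + 6*i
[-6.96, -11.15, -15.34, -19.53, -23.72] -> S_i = -6.96 + -4.19*i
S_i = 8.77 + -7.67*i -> [8.77, 1.1, -6.57, -14.24, -21.91]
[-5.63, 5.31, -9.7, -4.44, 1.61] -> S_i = Random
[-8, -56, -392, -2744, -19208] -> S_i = -8*7^i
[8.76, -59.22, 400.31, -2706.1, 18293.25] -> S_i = 8.76*(-6.76)^i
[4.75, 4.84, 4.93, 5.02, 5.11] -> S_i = 4.75 + 0.09*i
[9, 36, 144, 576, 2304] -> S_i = 9*4^i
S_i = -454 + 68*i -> [-454, -386, -318, -250, -182]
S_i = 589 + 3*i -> [589, 592, 595, 598, 601]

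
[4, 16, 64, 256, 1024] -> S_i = 4*4^i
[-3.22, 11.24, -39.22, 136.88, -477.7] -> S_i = -3.22*(-3.49)^i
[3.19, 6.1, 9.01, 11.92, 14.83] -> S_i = 3.19 + 2.91*i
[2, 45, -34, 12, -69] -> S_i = Random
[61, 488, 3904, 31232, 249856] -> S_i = 61*8^i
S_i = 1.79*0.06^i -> [1.79, 0.11, 0.01, 0.0, 0.0]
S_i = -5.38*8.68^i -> [-5.38, -46.7, -405.34, -3518.37, -30539.45]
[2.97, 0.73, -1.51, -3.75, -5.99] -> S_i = 2.97 + -2.24*i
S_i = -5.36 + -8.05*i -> [-5.36, -13.41, -21.46, -29.51, -37.56]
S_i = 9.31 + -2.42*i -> [9.31, 6.89, 4.47, 2.05, -0.37]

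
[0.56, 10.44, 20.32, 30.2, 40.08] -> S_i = 0.56 + 9.88*i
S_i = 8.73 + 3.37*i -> [8.73, 12.1, 15.47, 18.84, 22.21]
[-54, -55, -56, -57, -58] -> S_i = -54 + -1*i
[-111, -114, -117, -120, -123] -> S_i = -111 + -3*i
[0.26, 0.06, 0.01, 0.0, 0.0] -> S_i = 0.26*0.24^i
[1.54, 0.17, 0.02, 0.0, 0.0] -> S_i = 1.54*0.11^i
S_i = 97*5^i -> [97, 485, 2425, 12125, 60625]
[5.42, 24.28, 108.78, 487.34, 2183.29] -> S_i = 5.42*4.48^i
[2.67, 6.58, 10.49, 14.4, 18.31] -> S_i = 2.67 + 3.91*i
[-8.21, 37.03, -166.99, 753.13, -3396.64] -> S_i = -8.21*(-4.51)^i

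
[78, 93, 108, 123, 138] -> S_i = 78 + 15*i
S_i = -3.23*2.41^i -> [-3.23, -7.78, -18.76, -45.21, -108.96]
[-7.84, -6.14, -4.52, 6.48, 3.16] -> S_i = Random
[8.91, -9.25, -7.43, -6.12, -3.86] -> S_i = Random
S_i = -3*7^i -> [-3, -21, -147, -1029, -7203]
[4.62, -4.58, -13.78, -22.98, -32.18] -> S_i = 4.62 + -9.20*i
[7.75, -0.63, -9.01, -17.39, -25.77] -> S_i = 7.75 + -8.38*i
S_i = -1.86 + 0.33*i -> [-1.86, -1.53, -1.2, -0.87, -0.54]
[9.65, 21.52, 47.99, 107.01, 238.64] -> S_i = 9.65*2.23^i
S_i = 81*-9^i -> [81, -729, 6561, -59049, 531441]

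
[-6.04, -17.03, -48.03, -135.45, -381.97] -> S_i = -6.04*2.82^i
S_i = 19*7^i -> [19, 133, 931, 6517, 45619]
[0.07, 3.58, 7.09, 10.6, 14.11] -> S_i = 0.07 + 3.51*i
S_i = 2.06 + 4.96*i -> [2.06, 7.02, 11.98, 16.94, 21.9]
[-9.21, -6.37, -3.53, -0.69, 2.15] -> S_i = -9.21 + 2.84*i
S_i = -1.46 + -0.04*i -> [-1.46, -1.5, -1.54, -1.58, -1.62]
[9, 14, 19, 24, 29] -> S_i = 9 + 5*i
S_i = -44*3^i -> [-44, -132, -396, -1188, -3564]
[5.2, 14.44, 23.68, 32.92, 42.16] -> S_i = 5.20 + 9.24*i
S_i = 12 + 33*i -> [12, 45, 78, 111, 144]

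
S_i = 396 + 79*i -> [396, 475, 554, 633, 712]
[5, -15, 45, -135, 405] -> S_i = 5*-3^i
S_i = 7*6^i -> [7, 42, 252, 1512, 9072]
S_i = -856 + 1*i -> [-856, -855, -854, -853, -852]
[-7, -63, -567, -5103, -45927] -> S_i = -7*9^i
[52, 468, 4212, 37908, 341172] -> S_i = 52*9^i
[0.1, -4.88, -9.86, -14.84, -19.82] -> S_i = 0.10 + -4.98*i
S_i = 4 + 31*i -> [4, 35, 66, 97, 128]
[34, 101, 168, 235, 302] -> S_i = 34 + 67*i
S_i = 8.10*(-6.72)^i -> [8.1, -54.43, 365.78, -2458.06, 16518.18]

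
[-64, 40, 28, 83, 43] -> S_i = Random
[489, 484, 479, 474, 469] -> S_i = 489 + -5*i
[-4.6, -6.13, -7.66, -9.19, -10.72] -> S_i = -4.60 + -1.53*i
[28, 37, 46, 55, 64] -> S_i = 28 + 9*i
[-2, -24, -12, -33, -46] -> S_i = Random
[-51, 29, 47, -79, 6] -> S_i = Random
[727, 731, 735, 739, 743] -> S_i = 727 + 4*i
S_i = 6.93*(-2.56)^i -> [6.93, -17.74, 45.42, -116.27, 297.64]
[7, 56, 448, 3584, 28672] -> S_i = 7*8^i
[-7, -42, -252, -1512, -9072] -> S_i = -7*6^i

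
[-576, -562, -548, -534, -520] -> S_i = -576 + 14*i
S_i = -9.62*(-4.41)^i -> [-9.62, 42.42, -187.09, 825.07, -3638.56]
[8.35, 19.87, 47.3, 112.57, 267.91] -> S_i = 8.35*2.38^i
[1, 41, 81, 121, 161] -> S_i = 1 + 40*i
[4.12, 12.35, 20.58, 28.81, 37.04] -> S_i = 4.12 + 8.23*i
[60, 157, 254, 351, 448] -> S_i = 60 + 97*i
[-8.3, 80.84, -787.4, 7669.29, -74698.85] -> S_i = -8.30*(-9.74)^i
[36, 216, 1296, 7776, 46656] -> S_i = 36*6^i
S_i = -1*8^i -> [-1, -8, -64, -512, -4096]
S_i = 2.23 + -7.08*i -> [2.23, -4.85, -11.93, -19.01, -26.09]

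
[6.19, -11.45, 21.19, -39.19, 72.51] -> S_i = 6.19*(-1.85)^i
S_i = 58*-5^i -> [58, -290, 1450, -7250, 36250]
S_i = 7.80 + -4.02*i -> [7.8, 3.78, -0.24, -4.26, -8.28]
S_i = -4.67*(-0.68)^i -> [-4.67, 3.18, -2.16, 1.47, -1.0]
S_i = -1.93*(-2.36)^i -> [-1.93, 4.55, -10.75, 25.37, -59.87]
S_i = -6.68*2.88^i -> [-6.68, -19.24, -55.41, -159.57, -459.56]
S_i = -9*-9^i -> [-9, 81, -729, 6561, -59049]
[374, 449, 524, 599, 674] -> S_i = 374 + 75*i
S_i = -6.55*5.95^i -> [-6.55, -38.97, -231.89, -1379.72, -8209.36]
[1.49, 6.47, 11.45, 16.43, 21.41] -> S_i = 1.49 + 4.98*i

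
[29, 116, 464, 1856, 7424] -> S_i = 29*4^i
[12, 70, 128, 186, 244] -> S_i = 12 + 58*i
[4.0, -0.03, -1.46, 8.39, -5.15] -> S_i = Random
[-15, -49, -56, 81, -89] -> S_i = Random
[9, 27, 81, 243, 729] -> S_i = 9*3^i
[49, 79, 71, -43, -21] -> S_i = Random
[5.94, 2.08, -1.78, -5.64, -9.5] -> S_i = 5.94 + -3.86*i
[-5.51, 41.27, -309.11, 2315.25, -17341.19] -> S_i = -5.51*(-7.49)^i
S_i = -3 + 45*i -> [-3, 42, 87, 132, 177]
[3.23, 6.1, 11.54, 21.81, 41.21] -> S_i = 3.23*1.89^i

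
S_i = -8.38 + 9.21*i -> [-8.38, 0.83, 10.04, 19.25, 28.46]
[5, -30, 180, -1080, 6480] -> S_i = 5*-6^i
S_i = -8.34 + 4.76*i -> [-8.34, -3.58, 1.18, 5.94, 10.7]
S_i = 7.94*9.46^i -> [7.94, 75.11, 710.56, 6721.93, 63589.45]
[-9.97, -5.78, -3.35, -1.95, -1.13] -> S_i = -9.97*0.58^i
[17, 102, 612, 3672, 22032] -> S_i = 17*6^i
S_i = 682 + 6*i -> [682, 688, 694, 700, 706]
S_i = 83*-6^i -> [83, -498, 2988, -17928, 107568]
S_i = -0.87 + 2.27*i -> [-0.87, 1.4, 3.67, 5.94, 8.21]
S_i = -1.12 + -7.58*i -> [-1.12, -8.7, -16.28, -23.86, -31.44]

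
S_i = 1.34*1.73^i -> [1.34, 2.32, 4.01, 6.94, 12.0]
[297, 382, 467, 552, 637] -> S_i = 297 + 85*i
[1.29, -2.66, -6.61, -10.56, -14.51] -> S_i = 1.29 + -3.95*i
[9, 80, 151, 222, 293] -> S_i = 9 + 71*i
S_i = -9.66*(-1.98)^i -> [-9.66, 19.13, -37.87, 74.98, -148.47]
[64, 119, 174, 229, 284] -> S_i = 64 + 55*i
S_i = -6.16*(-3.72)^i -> [-6.16, 22.92, -85.24, 317.11, -1179.65]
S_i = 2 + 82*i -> [2, 84, 166, 248, 330]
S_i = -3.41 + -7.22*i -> [-3.41, -10.63, -17.85, -25.07, -32.29]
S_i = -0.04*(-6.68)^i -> [-0.04, 0.27, -1.78, 11.92, -79.65]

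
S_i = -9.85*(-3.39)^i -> [-9.85, 33.39, -113.2, 383.74, -1300.87]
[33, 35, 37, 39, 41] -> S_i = 33 + 2*i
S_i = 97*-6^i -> [97, -582, 3492, -20952, 125712]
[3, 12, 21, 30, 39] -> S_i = 3 + 9*i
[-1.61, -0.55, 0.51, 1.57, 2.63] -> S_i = -1.61 + 1.06*i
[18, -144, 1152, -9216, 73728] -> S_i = 18*-8^i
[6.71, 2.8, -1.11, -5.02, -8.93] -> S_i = 6.71 + -3.91*i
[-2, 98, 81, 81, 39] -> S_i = Random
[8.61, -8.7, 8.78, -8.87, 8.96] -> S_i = 8.61*(-1.01)^i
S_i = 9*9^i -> [9, 81, 729, 6561, 59049]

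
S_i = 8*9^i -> [8, 72, 648, 5832, 52488]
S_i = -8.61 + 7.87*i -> [-8.61, -0.74, 7.13, 15.0, 22.87]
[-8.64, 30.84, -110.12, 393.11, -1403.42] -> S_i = -8.64*(-3.57)^i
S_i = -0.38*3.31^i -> [-0.38, -1.26, -4.16, -13.78, -45.61]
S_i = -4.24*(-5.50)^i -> [-4.24, 23.32, -128.26, 705.43, -3879.86]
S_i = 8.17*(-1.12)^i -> [8.17, -9.15, 10.25, -11.48, 12.86]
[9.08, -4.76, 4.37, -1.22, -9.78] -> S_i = Random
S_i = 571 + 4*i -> [571, 575, 579, 583, 587]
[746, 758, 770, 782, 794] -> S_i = 746 + 12*i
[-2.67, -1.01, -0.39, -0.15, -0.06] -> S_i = -2.67*0.38^i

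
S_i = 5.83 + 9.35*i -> [5.83, 15.18, 24.53, 33.88, 43.23]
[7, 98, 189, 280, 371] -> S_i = 7 + 91*i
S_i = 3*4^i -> [3, 12, 48, 192, 768]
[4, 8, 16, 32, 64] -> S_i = 4*2^i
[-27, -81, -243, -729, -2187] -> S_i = -27*3^i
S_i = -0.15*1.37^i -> [-0.15, -0.21, -0.28, -0.39, -0.53]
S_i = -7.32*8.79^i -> [-7.32, -64.34, -565.57, -4971.39, -43698.51]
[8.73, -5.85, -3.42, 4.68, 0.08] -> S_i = Random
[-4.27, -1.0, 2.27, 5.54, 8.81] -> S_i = -4.27 + 3.27*i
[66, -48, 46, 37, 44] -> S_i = Random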